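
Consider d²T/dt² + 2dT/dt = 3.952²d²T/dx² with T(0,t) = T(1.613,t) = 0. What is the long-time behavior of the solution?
As t → ∞, T → 0. Damping (γ=2) dissipates energy; oscillations decay exponentially.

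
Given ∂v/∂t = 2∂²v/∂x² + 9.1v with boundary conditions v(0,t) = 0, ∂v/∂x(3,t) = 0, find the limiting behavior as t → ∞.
v grows unboundedly. Reaction dominates diffusion (r=9.1 > κπ²/(4L²)≈0.55); solution grows exponentially.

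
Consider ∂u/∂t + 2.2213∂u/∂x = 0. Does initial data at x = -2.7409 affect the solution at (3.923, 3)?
Yes. The characteristic through (3.923, 3) passes through x = -2.7409.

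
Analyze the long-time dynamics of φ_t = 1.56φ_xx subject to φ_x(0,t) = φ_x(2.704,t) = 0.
Long-time behavior: φ → constant (steady state). Heat is conserved (no flux at boundaries); solution approaches the spatial average.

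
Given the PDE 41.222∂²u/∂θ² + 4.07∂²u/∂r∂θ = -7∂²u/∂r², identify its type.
Rewriting in standard form: 7∂²u/∂r² + 4.07∂²u/∂r∂θ + 41.222∂²u/∂θ² = 0. The second-order coefficients are A = 7, B = 4.07, C = 41.222. Since B² - 4AC = -1137.6511 < 0, this is an elliptic PDE.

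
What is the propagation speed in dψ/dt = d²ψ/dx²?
Infinite. The heat equation is parabolic, not hyperbolic, so disturbances propagate instantly.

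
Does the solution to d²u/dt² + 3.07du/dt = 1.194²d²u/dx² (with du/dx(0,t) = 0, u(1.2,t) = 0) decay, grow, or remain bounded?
u → 0. Damping (γ=3.07) dissipates energy; oscillations decay exponentially.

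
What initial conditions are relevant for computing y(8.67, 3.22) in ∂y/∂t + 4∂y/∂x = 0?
A single point: x = -4.21. The characteristic through (8.67, 3.22) is x - 4t = const, so x = 8.67 - 4·3.22 = -4.21.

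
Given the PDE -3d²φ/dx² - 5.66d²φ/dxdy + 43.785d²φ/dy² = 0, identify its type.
The second-order coefficients are A = -3, B = -5.66, C = 43.785. Since B² - 4AC = 557.4556 > 0, this is a hyperbolic PDE.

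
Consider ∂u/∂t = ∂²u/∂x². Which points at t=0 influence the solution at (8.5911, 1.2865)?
The entire real line. The heat equation has infinite propagation speed: any initial disturbance instantly affects all points (though exponentially small far away).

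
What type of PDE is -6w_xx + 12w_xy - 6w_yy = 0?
With A = -6, B = 12, C = -6, the discriminant is 0. This is a parabolic PDE.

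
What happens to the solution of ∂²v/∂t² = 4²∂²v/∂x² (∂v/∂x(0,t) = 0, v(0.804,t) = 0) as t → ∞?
v oscillates (no decay). Energy is conserved; the solution oscillates indefinitely as standing waves.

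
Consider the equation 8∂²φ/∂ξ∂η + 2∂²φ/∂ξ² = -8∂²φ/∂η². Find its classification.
Rewriting in standard form: 2∂²φ/∂ξ² + 8∂²φ/∂ξ∂η + 8∂²φ/∂η² = 0. Parabolic. (A = 2, B = 8, C = 8 gives B² - 4AC = 0.)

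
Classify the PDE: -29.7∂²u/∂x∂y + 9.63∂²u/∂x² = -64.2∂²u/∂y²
Rewriting in standard form: 9.63∂²u/∂x² - 29.7∂²u/∂x∂y + 64.2∂²u/∂y² = 0. A = 9.63, B = -29.7, C = 64.2. Discriminant B² - 4AC = -1590.894. Since -1590.894 < 0, elliptic.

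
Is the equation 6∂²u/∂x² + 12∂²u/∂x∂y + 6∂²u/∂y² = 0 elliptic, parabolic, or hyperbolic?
Computing B² - 4AC with A = 6, B = 12, C = 6: discriminant = 0 (zero). Answer: parabolic.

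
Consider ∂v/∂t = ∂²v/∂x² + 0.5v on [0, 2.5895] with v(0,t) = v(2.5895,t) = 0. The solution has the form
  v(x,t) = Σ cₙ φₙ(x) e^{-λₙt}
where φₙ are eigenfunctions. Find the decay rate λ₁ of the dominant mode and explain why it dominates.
Eigenvalues: λₙ = n²π²/2.5895² - 0.5.
First three modes:
  n=1: λ₁ = π²/2.5895² - 0.5 ≈ 0.972
  n=2: λ₂ = 4π²/2.5895² - 0.5 ≈ 5.387
  n=3: λ₃ = 9π²/2.5895² - 0.5 ≈ 12.747
Since π²/2.5895² ≈ 1.472 > 0.5, all λₙ > 0.
The n=1 mode decays slowest → dominates as t → ∞.
Asymptotic: v ~ c₁ sin(πx/2.5895) e^{-λ₁t} with decay rate λ₁ ≈ 0.972.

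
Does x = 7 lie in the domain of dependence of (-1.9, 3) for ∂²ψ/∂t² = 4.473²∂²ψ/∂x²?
Yes. The domain of dependence is [-15.319, 11.519], and 7 ∈ [-15.319, 11.519].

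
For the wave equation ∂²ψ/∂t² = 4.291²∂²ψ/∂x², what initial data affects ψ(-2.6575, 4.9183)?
Domain of dependence: [-23.7619253, 18.4469253]. Signals travel at speed 4.291, so data within |x - -2.6575| ≤ 4.291·4.9183 = 21.1044253 can reach the point.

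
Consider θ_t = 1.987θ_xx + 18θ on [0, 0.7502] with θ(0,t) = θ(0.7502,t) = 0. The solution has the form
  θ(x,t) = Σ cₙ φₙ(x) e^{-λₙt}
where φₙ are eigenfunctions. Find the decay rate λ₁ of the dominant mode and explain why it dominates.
Eigenvalues: λₙ = 1.987n²π²/0.7502² - 18.
First three modes:
  n=1: λ₁ = 1.987π²/0.7502² - 18 ≈ 16.845
  n=2: λ₂ = 7.948π²/0.7502² - 18 ≈ 121.381
  n=3: λ₃ = 17.883π²/0.7502² - 18 ≈ 295.607
Since 1.987π²/0.7502² ≈ 34.845 > 18, all λₙ > 0.
The n=1 mode decays slowest → dominates as t → ∞.
Asymptotic: θ ~ c₁ sin(πx/0.7502) e^{-λ₁t} with decay rate λ₁ ≈ 16.845.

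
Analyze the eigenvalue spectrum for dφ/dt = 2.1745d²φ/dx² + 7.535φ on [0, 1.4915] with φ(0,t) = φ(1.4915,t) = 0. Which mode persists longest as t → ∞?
Eigenvalues: λₙ = 2.1745n²π²/1.4915² - 7.535.
First three modes:
  n=1: λ₁ = 2.1745π²/1.4915² - 7.535 ≈ 2.112
  n=2: λ₂ = 8.698π²/1.4915² - 7.535 ≈ 31.055
  n=3: λ₃ = 19.5705π²/1.4915² - 7.535 ≈ 79.292
Since 2.1745π²/1.4915² ≈ 9.647 > 7.535, all λₙ > 0.
The n=1 mode decays slowest → dominates as t → ∞.
Asymptotic: φ ~ c₁ sin(πx/1.4915) e^{-λ₁t} with decay rate λ₁ ≈ 2.112.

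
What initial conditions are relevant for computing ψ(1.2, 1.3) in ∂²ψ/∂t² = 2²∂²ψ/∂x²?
Domain of dependence: [-1.4, 3.8]. Signals travel at speed 2, so data within |x - 1.2| ≤ 2·1.3 = 2.6 can reach the point.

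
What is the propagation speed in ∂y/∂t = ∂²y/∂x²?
Infinite. The heat equation is parabolic, not hyperbolic, so disturbances propagate instantly.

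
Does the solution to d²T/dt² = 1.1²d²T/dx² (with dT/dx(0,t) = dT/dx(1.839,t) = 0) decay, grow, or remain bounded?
T oscillates about a mean that drifts linearly in t (generically unbounded; no decay). There is no damping, so the nonconstant modes persist as standing waves (energy conserved, no decay). But with Neumann conditions at both ends the constant mode has eigenvalue 0: the spatial mean M(t) of T satisfies M'' = 0, so M(t) = M(0) + M'(0)·t. Unless the initial velocity has zero mean (∫T_t(x,0)dx = 0), the solution grows linearly in t (unbounded, though not exponentially); if it does have zero mean, the solution stays bounded and simply oscillates.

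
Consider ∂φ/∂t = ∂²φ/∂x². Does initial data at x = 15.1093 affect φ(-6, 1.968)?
Yes, for any finite x. The heat equation has infinite propagation speed, so all initial data affects all points at any t > 0.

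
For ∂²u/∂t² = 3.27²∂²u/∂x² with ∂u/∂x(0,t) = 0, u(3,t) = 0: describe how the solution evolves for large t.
u oscillates (no decay). Energy is conserved; the solution oscillates indefinitely as standing waves.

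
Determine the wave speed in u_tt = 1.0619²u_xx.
Speed = 1.0619. Information travels along characteristics x = x₀ ± 1.0619t.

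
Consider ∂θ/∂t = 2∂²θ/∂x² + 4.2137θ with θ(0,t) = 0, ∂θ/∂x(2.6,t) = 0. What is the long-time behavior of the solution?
As t → ∞, θ grows unboundedly. Reaction dominates diffusion (r=4.2137 > κπ²/(4L²)≈0.73); solution grows exponentially.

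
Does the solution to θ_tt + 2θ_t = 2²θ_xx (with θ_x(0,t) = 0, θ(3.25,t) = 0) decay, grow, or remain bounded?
θ → 0. Damping (γ=2) dissipates energy; oscillations decay exponentially.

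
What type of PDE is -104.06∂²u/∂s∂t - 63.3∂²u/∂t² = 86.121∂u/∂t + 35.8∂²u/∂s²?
Rewriting in standard form: -35.8∂²u/∂s² - 104.06∂²u/∂s∂t - 63.3∂²u/∂t² - 86.121∂u/∂t = 0. With A = -35.8, B = -104.06, C = -63.3, the discriminant is 1763.9236. This is a hyperbolic PDE.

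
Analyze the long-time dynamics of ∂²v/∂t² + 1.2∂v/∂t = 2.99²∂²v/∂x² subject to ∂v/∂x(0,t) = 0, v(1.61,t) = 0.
Long-time behavior: v → 0. Damping (γ=1.2) dissipates energy; oscillations decay exponentially.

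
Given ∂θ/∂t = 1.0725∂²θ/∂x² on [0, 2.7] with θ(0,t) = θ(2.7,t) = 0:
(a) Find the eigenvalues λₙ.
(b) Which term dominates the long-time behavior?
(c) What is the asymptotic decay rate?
Eigenvalues: λₙ = 1.0725n²π²/2.7².
First three modes:
  n=1: λ₁ = 1.0725π²/2.7² ≈ 1.452
  n=2: λ₂ = 4.29π²/2.7² ≈ 5.808 (4× faster decay)
  n=3: λ₃ = 9.6525π²/2.7² ≈ 13.068 (9× faster decay)
As t → ∞, higher modes decay exponentially faster. The n=1 mode dominates: θ ~ c₁ sin(πx/2.7) e^{-λ₁t}.
Decay rate: λ₁ = 1.0725π²/2.7² ≈ 1.452.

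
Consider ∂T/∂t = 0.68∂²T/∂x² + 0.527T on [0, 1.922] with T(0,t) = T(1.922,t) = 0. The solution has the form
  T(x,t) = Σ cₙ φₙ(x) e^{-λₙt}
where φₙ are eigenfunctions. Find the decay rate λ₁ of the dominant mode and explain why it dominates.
Eigenvalues: λₙ = 0.68n²π²/1.922² - 0.527.
First three modes:
  n=1: λ₁ = 0.68π²/1.922² - 0.527 ≈ 1.29
  n=2: λ₂ = 2.72π²/1.922² - 0.527 ≈ 6.74
  n=3: λ₃ = 6.12π²/1.922² - 0.527 ≈ 15.824
Since 0.68π²/1.922² ≈ 1.817 > 0.527, all λₙ > 0.
The n=1 mode decays slowest → dominates as t → ∞.
Asymptotic: T ~ c₁ sin(πx/1.922) e^{-λ₁t} with decay rate λ₁ ≈ 1.29.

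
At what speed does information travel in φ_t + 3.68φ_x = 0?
Speed = 3.68. Information travels along x - 3.68t = const (rightward).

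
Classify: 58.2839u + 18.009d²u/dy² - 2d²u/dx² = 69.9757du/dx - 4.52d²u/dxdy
Rewriting in standard form: -2d²u/dx² + 4.52d²u/dxdy + 18.009d²u/dy² - 69.9757du/dx + 58.2839u = 0. Hyperbolic (discriminant = 164.5024).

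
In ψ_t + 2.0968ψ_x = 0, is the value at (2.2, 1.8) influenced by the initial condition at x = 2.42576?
No. Only data at x = -1.57424 affects (2.2, 1.8). Advection has one-way propagation along characteristics.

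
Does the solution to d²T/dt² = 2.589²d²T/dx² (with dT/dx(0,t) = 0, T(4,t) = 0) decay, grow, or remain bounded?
T oscillates (no decay). Energy is conserved; the solution oscillates indefinitely as standing waves.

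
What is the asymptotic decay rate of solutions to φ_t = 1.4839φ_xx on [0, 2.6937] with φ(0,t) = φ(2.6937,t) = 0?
Eigenvalues: λₙ = 1.4839n²π²/2.6937².
First three modes:
  n=1: λ₁ = 1.4839π²/2.6937² ≈ 2.018
  n=2: λ₂ = 5.9356π²/2.6937² ≈ 8.074 (4× faster decay)
  n=3: λ₃ = 13.3551π²/2.6937² ≈ 18.166 (9× faster decay)
As t → ∞, higher modes decay exponentially faster. The n=1 mode dominates: φ ~ c₁ sin(πx/2.6937) e^{-λ₁t}.
Decay rate: λ₁ = 1.4839π²/2.6937² ≈ 2.018.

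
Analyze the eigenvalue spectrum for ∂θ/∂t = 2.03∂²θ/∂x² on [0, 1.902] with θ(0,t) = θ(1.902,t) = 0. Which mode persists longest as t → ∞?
Eigenvalues: λₙ = 2.03n²π²/1.902².
First three modes:
  n=1: λ₁ = 2.03π²/1.902² ≈ 5.538
  n=2: λ₂ = 8.12π²/1.902² ≈ 22.153 (4× faster decay)
  n=3: λ₃ = 18.27π²/1.902² ≈ 49.845 (9× faster decay)
As t → ∞, higher modes decay exponentially faster. The n=1 mode dominates: θ ~ c₁ sin(πx/1.902) e^{-λ₁t}.
Decay rate: λ₁ = 2.03π²/1.902² ≈ 5.538.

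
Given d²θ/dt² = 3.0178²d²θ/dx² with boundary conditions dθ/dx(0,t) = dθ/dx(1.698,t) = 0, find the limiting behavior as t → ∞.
θ oscillates about a mean that drifts linearly in t (generically unbounded; no decay). There is no damping, so the nonconstant modes persist as standing waves (energy conserved, no decay). But with Neumann conditions at both ends the constant mode has eigenvalue 0: the spatial mean M(t) of θ satisfies M'' = 0, so M(t) = M(0) + M'(0)·t. Unless the initial velocity has zero mean (∫θ_t(x,0)dx = 0), the solution grows linearly in t (unbounded, though not exponentially); if it does have zero mean, the solution stays bounded and simply oscillates.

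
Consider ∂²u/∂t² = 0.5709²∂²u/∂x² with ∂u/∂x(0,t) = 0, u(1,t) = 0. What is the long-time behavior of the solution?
As t → ∞, u oscillates (no decay). Energy is conserved; the solution oscillates indefinitely as standing waves.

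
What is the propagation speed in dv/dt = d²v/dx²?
Infinite. The heat equation is parabolic, not hyperbolic, so disturbances propagate instantly.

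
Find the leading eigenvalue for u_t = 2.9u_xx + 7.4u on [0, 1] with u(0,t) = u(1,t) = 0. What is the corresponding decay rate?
Eigenvalues: λₙ = 2.9n²π²/1² - 7.4.
First three modes:
  n=1: λ₁ = 2.9π² - 7.4 ≈ 21.222
  n=2: λ₂ = 11.6π² - 7.4 ≈ 107.087
  n=3: λ₃ = 26.1π² - 7.4 ≈ 250.197
Since 2.9π² ≈ 28.622 > 7.4, all λₙ > 0.
The n=1 mode decays slowest → dominates as t → ∞.
Asymptotic: u ~ c₁ sin(πx/1) e^{-λ₁t} with decay rate λ₁ ≈ 21.222.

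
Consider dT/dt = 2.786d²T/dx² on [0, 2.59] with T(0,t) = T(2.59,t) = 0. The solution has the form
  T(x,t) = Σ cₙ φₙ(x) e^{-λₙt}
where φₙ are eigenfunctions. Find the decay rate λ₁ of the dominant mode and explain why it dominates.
Eigenvalues: λₙ = 2.786n²π²/2.59².
First three modes:
  n=1: λ₁ = 2.786π²/2.59² ≈ 4.099
  n=2: λ₂ = 11.144π²/2.59² ≈ 16.396 (4× faster decay)
  n=3: λ₃ = 25.074π²/2.59² ≈ 36.891 (9× faster decay)
As t → ∞, higher modes decay exponentially faster. The n=1 mode dominates: T ~ c₁ sin(πx/2.59) e^{-λ₁t}.
Decay rate: λ₁ = 2.786π²/2.59² ≈ 4.099.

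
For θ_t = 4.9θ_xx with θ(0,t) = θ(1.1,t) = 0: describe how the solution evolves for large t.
θ → 0. Heat diffuses out through both boundaries.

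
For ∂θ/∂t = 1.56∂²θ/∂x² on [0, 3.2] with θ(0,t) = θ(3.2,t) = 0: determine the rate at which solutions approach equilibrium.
Eigenvalues: λₙ = 1.56n²π²/3.2².
First three modes:
  n=1: λ₁ = 1.56π²/3.2² ≈ 1.504
  n=2: λ₂ = 6.24π²/3.2² ≈ 6.014 (4× faster decay)
  n=3: λ₃ = 14.04π²/3.2² ≈ 13.532 (9× faster decay)
As t → ∞, higher modes decay exponentially faster. The n=1 mode dominates: θ ~ c₁ sin(πx/3.2) e^{-λ₁t}.
Decay rate: λ₁ = 1.56π²/3.2² ≈ 1.504.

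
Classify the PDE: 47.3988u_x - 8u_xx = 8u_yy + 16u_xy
Rewriting in standard form: -8u_xx - 16u_xy - 8u_yy + 47.3988u_x = 0. A = -8, B = -16, C = -8. Discriminant B² - 4AC = 0. Since 0 = 0, parabolic.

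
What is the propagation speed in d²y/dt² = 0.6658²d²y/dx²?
Speed = 0.6658. Information travels along characteristics x = x₀ ± 0.6658t.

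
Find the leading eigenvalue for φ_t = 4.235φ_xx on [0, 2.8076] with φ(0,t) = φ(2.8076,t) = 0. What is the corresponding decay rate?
Eigenvalues: λₙ = 4.235n²π²/2.8076².
First three modes:
  n=1: λ₁ = 4.235π²/2.8076² ≈ 5.303
  n=2: λ₂ = 16.94π²/2.8076² ≈ 21.21 (4× faster decay)
  n=3: λ₃ = 38.115π²/2.8076² ≈ 47.723 (9× faster decay)
As t → ∞, higher modes decay exponentially faster. The n=1 mode dominates: φ ~ c₁ sin(πx/2.8076) e^{-λ₁t}.
Decay rate: λ₁ = 4.235π²/2.8076² ≈ 5.303.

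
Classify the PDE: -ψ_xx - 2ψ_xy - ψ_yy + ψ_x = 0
A = -1, B = -2, C = -1. Discriminant B² - 4AC = 0. Since 0 = 0, parabolic.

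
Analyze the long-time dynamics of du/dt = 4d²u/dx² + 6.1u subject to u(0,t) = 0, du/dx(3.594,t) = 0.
Long-time behavior: u grows unboundedly. Reaction dominates diffusion (r=6.1 > κπ²/(4L²)≈0.76); solution grows exponentially.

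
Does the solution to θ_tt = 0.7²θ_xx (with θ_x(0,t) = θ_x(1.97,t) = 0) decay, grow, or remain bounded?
θ oscillates about a mean that drifts linearly in t (generically unbounded; no decay). There is no damping, so the nonconstant modes persist as standing waves (energy conserved, no decay). But with Neumann conditions at both ends the constant mode has eigenvalue 0: the spatial mean M(t) of θ satisfies M'' = 0, so M(t) = M(0) + M'(0)·t. Unless the initial velocity has zero mean (∫θ_t(x,0)dx = 0), the solution grows linearly in t (unbounded, though not exponentially); if it does have zero mean, the solution stays bounded and simply oscillates.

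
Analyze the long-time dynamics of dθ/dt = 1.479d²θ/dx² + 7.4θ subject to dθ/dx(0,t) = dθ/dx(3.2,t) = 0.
Long-time behavior: θ grows unboundedly. With Neumann BCs the constant mode has diffusion eigenvalue 0, so any r > 0 makes it grow like e^(7.4t); solution grows exponentially.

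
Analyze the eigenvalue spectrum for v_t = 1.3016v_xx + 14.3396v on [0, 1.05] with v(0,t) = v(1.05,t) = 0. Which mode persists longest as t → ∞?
Eigenvalues: λₙ = 1.3016n²π²/1.05² - 14.3396.
First three modes:
  n=1: λ₁ = 1.3016π²/1.05² - 14.3396 ≈ -2.688
  n=2: λ₂ = 5.2064π²/1.05² - 14.3396 ≈ 32.268
  n=3: λ₃ = 11.7144π²/1.05² - 14.3396 ≈ 90.528
Since 1.3016π²/1.05² ≈ 11.652 < 14.3396, λ₁ < 0.
The n=1 mode grows fastest (−λₙ is largest for n=1) → dominates.
Asymptotic: v ~ c₁ sin(πx/1.05) e^{2.688t} (exponential growth at rate −λ₁ ≈ 2.688).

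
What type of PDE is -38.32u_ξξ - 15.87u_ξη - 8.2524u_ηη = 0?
With A = -38.32, B = -15.87, C = -8.2524, the discriminant is -1013.070972. This is an elliptic PDE.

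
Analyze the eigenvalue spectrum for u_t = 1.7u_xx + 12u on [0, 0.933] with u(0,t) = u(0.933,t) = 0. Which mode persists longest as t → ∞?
Eigenvalues: λₙ = 1.7n²π²/0.933² - 12.
First three modes:
  n=1: λ₁ = 1.7π²/0.933² - 12 ≈ 7.275
  n=2: λ₂ = 6.8π²/0.933² - 12 ≈ 65.098
  n=3: λ₃ = 15.3π²/0.933² - 12 ≈ 161.471
Since 1.7π²/0.933² ≈ 19.275 > 12, all λₙ > 0.
The n=1 mode decays slowest → dominates as t → ∞.
Asymptotic: u ~ c₁ sin(πx/0.933) e^{-λ₁t} with decay rate λ₁ ≈ 7.275.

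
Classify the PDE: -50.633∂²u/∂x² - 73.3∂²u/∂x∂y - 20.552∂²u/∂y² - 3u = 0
A = -50.633, B = -73.3, C = -20.552. Discriminant B² - 4AC = 1210.452336. Since 1210.452336 > 0, hyperbolic.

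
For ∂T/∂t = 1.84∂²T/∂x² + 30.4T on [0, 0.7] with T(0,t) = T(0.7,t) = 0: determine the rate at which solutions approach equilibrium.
Eigenvalues: λₙ = 1.84n²π²/0.7² - 30.4.
First three modes:
  n=1: λ₁ = 1.84π²/0.7² - 30.4 ≈ 6.661
  n=2: λ₂ = 7.36π²/0.7² - 30.4 ≈ 117.845
  n=3: λ₃ = 16.56π²/0.7² - 30.4 ≈ 303.152
Since 1.84π²/0.7² ≈ 37.061 > 30.4, all λₙ > 0.
The n=1 mode decays slowest → dominates as t → ∞.
Asymptotic: T ~ c₁ sin(πx/0.7) e^{-λ₁t} with decay rate λ₁ ≈ 6.661.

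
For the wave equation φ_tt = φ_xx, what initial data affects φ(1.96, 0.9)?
Domain of dependence: [1.06, 2.86]. Signals travel at speed 1, so data within |x - 1.96| ≤ 1·0.9 = 0.9 can reach the point.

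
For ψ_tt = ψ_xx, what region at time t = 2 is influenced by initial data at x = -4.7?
Domain of influence: [-6.7, -2.7]. Data at x = -4.7 spreads outward at speed 1.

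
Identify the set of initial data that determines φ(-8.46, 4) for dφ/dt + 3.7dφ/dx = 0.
A single point: x = -23.26. The characteristic through (-8.46, 4) is x - 3.7t = const, so x = -8.46 - 3.7·4 = -23.26.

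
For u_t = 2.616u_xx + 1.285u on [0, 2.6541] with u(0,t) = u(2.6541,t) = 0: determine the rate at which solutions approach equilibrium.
Eigenvalues: λₙ = 2.616n²π²/2.6541² - 1.285.
First three modes:
  n=1: λ₁ = 2.616π²/2.6541² - 1.285 ≈ 2.38
  n=2: λ₂ = 10.464π²/2.6541² - 1.285 ≈ 13.376
  n=3: λ₃ = 23.544π²/2.6541² - 1.285 ≈ 31.702
Since 2.616π²/2.6541² ≈ 3.665 > 1.285, all λₙ > 0.
The n=1 mode decays slowest → dominates as t → ∞.
Asymptotic: u ~ c₁ sin(πx/2.6541) e^{-λ₁t} with decay rate λ₁ ≈ 2.38.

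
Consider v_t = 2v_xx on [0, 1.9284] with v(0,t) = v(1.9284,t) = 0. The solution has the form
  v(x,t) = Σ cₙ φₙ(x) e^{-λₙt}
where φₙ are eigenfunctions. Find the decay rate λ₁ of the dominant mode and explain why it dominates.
Eigenvalues: λₙ = 2n²π²/1.9284².
First three modes:
  n=1: λ₁ = 2π²/1.9284² ≈ 5.308
  n=2: λ₂ = 8π²/1.9284² ≈ 21.232 (4× faster decay)
  n=3: λ₃ = 18π²/1.9284² ≈ 47.773 (9× faster decay)
As t → ∞, higher modes decay exponentially faster. The n=1 mode dominates: v ~ c₁ sin(πx/1.9284) e^{-λ₁t}.
Decay rate: λ₁ = 2π²/1.9284² ≈ 5.308.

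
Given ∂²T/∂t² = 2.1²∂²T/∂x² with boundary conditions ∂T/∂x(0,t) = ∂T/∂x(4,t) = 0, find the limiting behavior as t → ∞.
T oscillates about a mean that drifts linearly in t (generically unbounded; no decay). There is no damping, so the nonconstant modes persist as standing waves (energy conserved, no decay). But with Neumann conditions at both ends the constant mode has eigenvalue 0: the spatial mean M(t) of T satisfies M'' = 0, so M(t) = M(0) + M'(0)·t. Unless the initial velocity has zero mean (∫T_t(x,0)dx = 0), the solution grows linearly in t (unbounded, though not exponentially); if it does have zero mean, the solution stays bounded and simply oscillates.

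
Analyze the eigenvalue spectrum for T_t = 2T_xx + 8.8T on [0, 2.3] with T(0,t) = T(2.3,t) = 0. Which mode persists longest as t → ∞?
Eigenvalues: λₙ = 2n²π²/2.3² - 8.8.
First three modes:
  n=1: λ₁ = 2π²/2.3² - 8.8 ≈ -5.069
  n=2: λ₂ = 8π²/2.3² - 8.8 ≈ 6.126
  n=3: λ₃ = 18π²/2.3² - 8.8 ≈ 24.783
Since 2π²/2.3² ≈ 3.731 < 8.8, λ₁ < 0.
The n=1 mode grows fastest (−λₙ is largest for n=1) → dominates.
Asymptotic: T ~ c₁ sin(πx/2.3) e^{5.069t} (exponential growth at rate −λ₁ ≈ 5.069).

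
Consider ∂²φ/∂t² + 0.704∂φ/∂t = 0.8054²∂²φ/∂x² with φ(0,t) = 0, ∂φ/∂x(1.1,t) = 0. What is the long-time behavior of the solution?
As t → ∞, φ → 0. Damping (γ=0.704) dissipates energy; oscillations decay exponentially.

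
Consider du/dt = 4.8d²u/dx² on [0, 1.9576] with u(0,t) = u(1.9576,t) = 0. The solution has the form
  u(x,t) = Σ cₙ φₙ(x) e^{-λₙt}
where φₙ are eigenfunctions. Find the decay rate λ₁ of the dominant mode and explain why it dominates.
Eigenvalues: λₙ = 4.8n²π²/1.9576².
First three modes:
  n=1: λ₁ = 4.8π²/1.9576² ≈ 12.362
  n=2: λ₂ = 19.2π²/1.9576² ≈ 49.448 (4× faster decay)
  n=3: λ₃ = 43.2π²/1.9576² ≈ 111.259 (9× faster decay)
As t → ∞, higher modes decay exponentially faster. The n=1 mode dominates: u ~ c₁ sin(πx/1.9576) e^{-λ₁t}.
Decay rate: λ₁ = 4.8π²/1.9576² ≈ 12.362.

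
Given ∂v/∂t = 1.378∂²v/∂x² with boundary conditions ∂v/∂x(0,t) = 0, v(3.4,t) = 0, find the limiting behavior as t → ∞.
v → 0. Heat escapes through the Dirichlet boundary.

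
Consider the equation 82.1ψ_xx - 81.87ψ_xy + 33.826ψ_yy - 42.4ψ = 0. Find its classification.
Elliptic. (A = 82.1, B = -81.87, C = 33.826 gives B² - 4AC = -4405.7615.)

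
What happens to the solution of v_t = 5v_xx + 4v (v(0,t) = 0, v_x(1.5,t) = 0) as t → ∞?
v → 0. Diffusion dominates reaction (r=4 < κπ²/(4L²)≈5.48); solution decays.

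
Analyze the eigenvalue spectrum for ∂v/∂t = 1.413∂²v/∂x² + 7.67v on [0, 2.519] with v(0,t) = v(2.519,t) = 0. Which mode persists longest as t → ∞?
Eigenvalues: λₙ = 1.413n²π²/2.519² - 7.67.
First three modes:
  n=1: λ₁ = 1.413π²/2.519² - 7.67 ≈ -5.472
  n=2: λ₂ = 5.652π²/2.519² - 7.67 ≈ 1.121
  n=3: λ₃ = 12.717π²/2.519² - 7.67 ≈ 12.11
Since 1.413π²/2.519² ≈ 2.198 < 7.67, λ₁ < 0.
The n=1 mode grows fastest (−λₙ is largest for n=1) → dominates.
Asymptotic: v ~ c₁ sin(πx/2.519) e^{5.472t} (exponential growth at rate −λ₁ ≈ 5.472).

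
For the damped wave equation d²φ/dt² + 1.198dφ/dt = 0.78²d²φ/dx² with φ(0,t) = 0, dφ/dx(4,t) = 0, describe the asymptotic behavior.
φ → 0. Damping (γ=1.198) dissipates energy; oscillations decay exponentially.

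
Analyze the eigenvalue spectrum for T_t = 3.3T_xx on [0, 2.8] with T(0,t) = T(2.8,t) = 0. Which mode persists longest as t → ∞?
Eigenvalues: λₙ = 3.3n²π²/2.8².
First three modes:
  n=1: λ₁ = 3.3π²/2.8² ≈ 4.154
  n=2: λ₂ = 13.2π²/2.8² ≈ 16.617 (4× faster decay)
  n=3: λ₃ = 29.7π²/2.8² ≈ 37.389 (9× faster decay)
As t → ∞, higher modes decay exponentially faster. The n=1 mode dominates: T ~ c₁ sin(πx/2.8) e^{-λ₁t}.
Decay rate: λ₁ = 3.3π²/2.8² ≈ 4.154.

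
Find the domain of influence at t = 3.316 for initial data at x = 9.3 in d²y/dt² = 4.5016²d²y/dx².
Domain of influence: [-5.6273056, 24.2273056]. Data at x = 9.3 spreads outward at speed 4.5016.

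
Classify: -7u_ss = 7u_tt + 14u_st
Rewriting in standard form: -7u_ss - 14u_st - 7u_tt = 0. Parabolic (discriminant = 0).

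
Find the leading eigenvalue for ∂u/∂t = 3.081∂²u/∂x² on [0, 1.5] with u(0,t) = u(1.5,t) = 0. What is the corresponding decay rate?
Eigenvalues: λₙ = 3.081n²π²/1.5².
First three modes:
  n=1: λ₁ = 3.081π²/1.5² ≈ 13.515
  n=2: λ₂ = 12.324π²/1.5² ≈ 54.059 (4× faster decay)
  n=3: λ₃ = 27.729π²/1.5² ≈ 121.633 (9× faster decay)
As t → ∞, higher modes decay exponentially faster. The n=1 mode dominates: u ~ c₁ sin(πx/1.5) e^{-λ₁t}.
Decay rate: λ₁ = 3.081π²/1.5² ≈ 13.515.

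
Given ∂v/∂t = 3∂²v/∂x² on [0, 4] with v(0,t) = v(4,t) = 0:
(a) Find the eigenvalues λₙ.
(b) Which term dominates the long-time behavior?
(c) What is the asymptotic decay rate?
Eigenvalues: λₙ = 3n²π²/4².
First three modes:
  n=1: λ₁ = 3π²/4² ≈ 1.851
  n=2: λ₂ = 12π²/4² ≈ 7.402 (4× faster decay)
  n=3: λ₃ = 27π²/4² ≈ 16.655 (9× faster decay)
As t → ∞, higher modes decay exponentially faster. The n=1 mode dominates: v ~ c₁ sin(πx/4) e^{-λ₁t}.
Decay rate: λ₁ = 3π²/4² ≈ 1.851.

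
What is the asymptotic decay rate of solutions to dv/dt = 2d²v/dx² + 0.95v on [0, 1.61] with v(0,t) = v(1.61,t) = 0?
Eigenvalues: λₙ = 2n²π²/1.61² - 0.95.
First three modes:
  n=1: λ₁ = 2π²/1.61² - 0.95 ≈ 6.665
  n=2: λ₂ = 8π²/1.61² - 0.95 ≈ 29.511
  n=3: λ₃ = 18π²/1.61² - 0.95 ≈ 67.586
Since 2π²/1.61² ≈ 7.615 > 0.95, all λₙ > 0.
The n=1 mode decays slowest → dominates as t → ∞.
Asymptotic: v ~ c₁ sin(πx/1.61) e^{-λ₁t} with decay rate λ₁ ≈ 6.665.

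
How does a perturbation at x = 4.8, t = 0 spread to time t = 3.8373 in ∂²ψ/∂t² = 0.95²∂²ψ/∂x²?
Domain of influence: [1.154565, 8.445435]. Data at x = 4.8 spreads outward at speed 0.95.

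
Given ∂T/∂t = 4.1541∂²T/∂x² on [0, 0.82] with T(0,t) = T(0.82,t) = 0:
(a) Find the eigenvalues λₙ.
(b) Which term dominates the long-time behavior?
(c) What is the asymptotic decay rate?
Eigenvalues: λₙ = 4.1541n²π²/0.82².
First three modes:
  n=1: λ₁ = 4.1541π²/0.82² ≈ 60.975
  n=2: λ₂ = 16.6164π²/0.82² ≈ 243.898 (4× faster decay)
  n=3: λ₃ = 37.3869π²/0.82² ≈ 548.771 (9× faster decay)
As t → ∞, higher modes decay exponentially faster. The n=1 mode dominates: T ~ c₁ sin(πx/0.82) e^{-λ₁t}.
Decay rate: λ₁ = 4.1541π²/0.82² ≈ 60.975.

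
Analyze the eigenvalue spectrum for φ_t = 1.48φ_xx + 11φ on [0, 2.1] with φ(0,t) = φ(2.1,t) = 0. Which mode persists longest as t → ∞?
Eigenvalues: λₙ = 1.48n²π²/2.1² - 11.
First three modes:
  n=1: λ₁ = 1.48π²/2.1² - 11 ≈ -7.688
  n=2: λ₂ = 5.92π²/2.1² - 11 ≈ 2.249
  n=3: λ₃ = 13.32π²/2.1² - 11 ≈ 18.81
Since 1.48π²/2.1² ≈ 3.312 < 11, λ₁ < 0.
The n=1 mode grows fastest (−λₙ is largest for n=1) → dominates.
Asymptotic: φ ~ c₁ sin(πx/2.1) e^{7.688t} (exponential growth at rate −λ₁ ≈ 7.688).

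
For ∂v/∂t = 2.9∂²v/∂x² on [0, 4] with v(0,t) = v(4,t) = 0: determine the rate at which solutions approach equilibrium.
Eigenvalues: λₙ = 2.9n²π²/4².
First three modes:
  n=1: λ₁ = 2.9π²/4² ≈ 1.789
  n=2: λ₂ = 11.6π²/4² ≈ 7.155 (4× faster decay)
  n=3: λ₃ = 26.1π²/4² ≈ 16.1 (9× faster decay)
As t → ∞, higher modes decay exponentially faster. The n=1 mode dominates: v ~ c₁ sin(πx/4) e^{-λ₁t}.
Decay rate: λ₁ = 2.9π²/4² ≈ 1.789.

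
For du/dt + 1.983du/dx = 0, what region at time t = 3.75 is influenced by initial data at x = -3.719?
At x = 3.71725. The characteristic carries data from (-3.719, 0) to (3.71725, 3.75).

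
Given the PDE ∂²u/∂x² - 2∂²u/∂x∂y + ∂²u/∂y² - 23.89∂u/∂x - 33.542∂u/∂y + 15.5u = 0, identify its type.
The second-order coefficients are A = 1, B = -2, C = 1. Since B² - 4AC = 0 = 0, this is a parabolic PDE.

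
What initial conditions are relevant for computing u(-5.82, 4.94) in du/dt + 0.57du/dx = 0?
A single point: x = -8.6358. The characteristic through (-5.82, 4.94) is x - 0.57t = const, so x = -5.82 - 0.57·4.94 = -8.6358.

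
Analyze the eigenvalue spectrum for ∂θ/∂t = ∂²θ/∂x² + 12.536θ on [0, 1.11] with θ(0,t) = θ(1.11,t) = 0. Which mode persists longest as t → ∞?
Eigenvalues: λₙ = n²π²/1.11² - 12.536.
First three modes:
  n=1: λ₁ = π²/1.11² - 12.536 ≈ -4.526
  n=2: λ₂ = 4π²/1.11² - 12.536 ≈ 19.506
  n=3: λ₃ = 9π²/1.11² - 12.536 ≈ 59.558
Since π²/1.11² ≈ 8.01 < 12.536, λ₁ < 0.
The n=1 mode grows fastest (−λₙ is largest for n=1) → dominates.
Asymptotic: θ ~ c₁ sin(πx/1.11) e^{4.526t} (exponential growth at rate −λ₁ ≈ 4.526).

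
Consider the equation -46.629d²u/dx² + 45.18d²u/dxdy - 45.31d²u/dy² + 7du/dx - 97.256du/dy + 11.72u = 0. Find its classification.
Elliptic. (A = -46.629, B = 45.18, C = -45.31 gives B² - 4AC = -6409.80756.)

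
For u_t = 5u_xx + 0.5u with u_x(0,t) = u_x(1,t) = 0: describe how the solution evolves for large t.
u grows unboundedly. With Neumann BCs the constant mode has diffusion eigenvalue 0, so any r > 0 makes it grow like e^(0.5t); solution grows exponentially.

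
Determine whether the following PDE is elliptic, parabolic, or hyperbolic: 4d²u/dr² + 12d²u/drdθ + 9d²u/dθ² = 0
Coefficients: A = 4, B = 12, C = 9. B² - 4AC = 0, which is zero, so the equation is parabolic.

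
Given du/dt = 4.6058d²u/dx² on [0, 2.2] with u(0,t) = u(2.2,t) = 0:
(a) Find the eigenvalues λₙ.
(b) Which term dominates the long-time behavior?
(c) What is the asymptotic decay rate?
Eigenvalues: λₙ = 4.6058n²π²/2.2².
First three modes:
  n=1: λ₁ = 4.6058π²/2.2² ≈ 9.392
  n=2: λ₂ = 18.4232π²/2.2² ≈ 37.568 (4× faster decay)
  n=3: λ₃ = 41.4522π²/2.2² ≈ 84.528 (9× faster decay)
As t → ∞, higher modes decay exponentially faster. The n=1 mode dominates: u ~ c₁ sin(πx/2.2) e^{-λ₁t}.
Decay rate: λ₁ = 4.6058π²/2.2² ≈ 9.392.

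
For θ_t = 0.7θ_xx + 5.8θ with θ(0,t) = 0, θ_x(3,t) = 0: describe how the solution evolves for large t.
θ grows unboundedly. Reaction dominates diffusion (r=5.8 > κπ²/(4L²)≈0.19); solution grows exponentially.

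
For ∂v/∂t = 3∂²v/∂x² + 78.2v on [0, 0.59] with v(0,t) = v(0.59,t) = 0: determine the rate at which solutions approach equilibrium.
Eigenvalues: λₙ = 3n²π²/0.59² - 78.2.
First three modes:
  n=1: λ₁ = 3π²/0.59² - 78.2 ≈ 6.858
  n=2: λ₂ = 12π²/0.59² - 78.2 ≈ 262.033
  n=3: λ₃ = 27π²/0.59² - 78.2 ≈ 687.325
Since 3π²/0.59² ≈ 85.058 > 78.2, all λₙ > 0.
The n=1 mode decays slowest → dominates as t → ∞.
Asymptotic: v ~ c₁ sin(πx/0.59) e^{-λ₁t} with decay rate λ₁ ≈ 6.858.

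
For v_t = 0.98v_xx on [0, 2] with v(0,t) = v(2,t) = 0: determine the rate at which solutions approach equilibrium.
Eigenvalues: λₙ = 0.98n²π²/2².
First three modes:
  n=1: λ₁ = 0.98π²/2² ≈ 2.418
  n=2: λ₂ = 3.92π²/2² ≈ 9.672 (4× faster decay)
  n=3: λ₃ = 8.82π²/2² ≈ 21.762 (9× faster decay)
As t → ∞, higher modes decay exponentially faster. The n=1 mode dominates: v ~ c₁ sin(πx/2) e^{-λ₁t}.
Decay rate: λ₁ = 0.98π²/2² ≈ 2.418.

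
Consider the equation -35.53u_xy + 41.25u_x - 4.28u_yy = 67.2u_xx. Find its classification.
Rewriting in standard form: -67.2u_xx - 35.53u_xy - 4.28u_yy + 41.25u_x = 0. Hyperbolic. (A = -67.2, B = -35.53, C = -4.28 gives B² - 4AC = 111.9169.)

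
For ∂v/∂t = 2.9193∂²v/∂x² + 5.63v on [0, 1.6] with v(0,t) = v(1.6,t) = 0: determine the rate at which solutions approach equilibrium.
Eigenvalues: λₙ = 2.9193n²π²/1.6² - 5.63.
First three modes:
  n=1: λ₁ = 2.9193π²/1.6² - 5.63 ≈ 5.625
  n=2: λ₂ = 11.6772π²/1.6² - 5.63 ≈ 39.389
  n=3: λ₃ = 26.2737π²/1.6² - 5.63 ≈ 95.663
Since 2.9193π²/1.6² ≈ 11.255 > 5.63, all λₙ > 0.
The n=1 mode decays slowest → dominates as t → ∞.
Asymptotic: v ~ c₁ sin(πx/1.6) e^{-λ₁t} with decay rate λ₁ ≈ 5.625.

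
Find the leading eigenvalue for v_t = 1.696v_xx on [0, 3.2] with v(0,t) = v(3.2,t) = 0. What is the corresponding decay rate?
Eigenvalues: λₙ = 1.696n²π²/3.2².
First three modes:
  n=1: λ₁ = 1.696π²/3.2² ≈ 1.635
  n=2: λ₂ = 6.784π²/3.2² ≈ 6.539 (4× faster decay)
  n=3: λ₃ = 15.264π²/3.2² ≈ 14.712 (9× faster decay)
As t → ∞, higher modes decay exponentially faster. The n=1 mode dominates: v ~ c₁ sin(πx/3.2) e^{-λ₁t}.
Decay rate: λ₁ = 1.696π²/3.2² ≈ 1.635.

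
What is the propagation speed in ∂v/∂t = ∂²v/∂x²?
Infinite. The heat equation is parabolic, not hyperbolic, so disturbances propagate instantly.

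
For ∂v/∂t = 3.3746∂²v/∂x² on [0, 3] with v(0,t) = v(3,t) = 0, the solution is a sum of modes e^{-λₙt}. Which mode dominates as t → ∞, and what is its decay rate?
Eigenvalues: λₙ = 3.3746n²π²/3².
First three modes:
  n=1: λ₁ = 3.3746π²/3² ≈ 3.701
  n=2: λ₂ = 13.4984π²/3² ≈ 14.803 (4× faster decay)
  n=3: λ₃ = 30.3714π²/3² ≈ 33.306 (9× faster decay)
As t → ∞, higher modes decay exponentially faster. The n=1 mode dominates: v ~ c₁ sin(πx/3) e^{-λ₁t}.
Decay rate: λ₁ = 3.3746π²/3² ≈ 3.701.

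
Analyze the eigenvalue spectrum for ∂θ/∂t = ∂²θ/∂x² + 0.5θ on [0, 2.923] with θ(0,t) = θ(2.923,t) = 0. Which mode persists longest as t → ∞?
Eigenvalues: λₙ = n²π²/2.923² - 0.5.
First three modes:
  n=1: λ₁ = π²/2.923² - 0.5 ≈ 0.655
  n=2: λ₂ = 4π²/2.923² - 0.5 ≈ 4.121
  n=3: λ₃ = 9π²/2.923² - 0.5 ≈ 9.896
Since π²/2.923² ≈ 1.155 > 0.5, all λₙ > 0.
The n=1 mode decays slowest → dominates as t → ∞.
Asymptotic: θ ~ c₁ sin(πx/2.923) e^{-λ₁t} with decay rate λ₁ ≈ 0.655.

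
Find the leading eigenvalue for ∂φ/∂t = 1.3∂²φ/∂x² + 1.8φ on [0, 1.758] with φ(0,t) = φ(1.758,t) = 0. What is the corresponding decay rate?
Eigenvalues: λₙ = 1.3n²π²/1.758² - 1.8.
First three modes:
  n=1: λ₁ = 1.3π²/1.758² - 1.8 ≈ 2.352
  n=2: λ₂ = 5.2π²/1.758² - 1.8 ≈ 14.806
  n=3: λ₃ = 11.7π²/1.758² - 1.8 ≈ 35.564
Since 1.3π²/1.758² ≈ 4.152 > 1.8, all λₙ > 0.
The n=1 mode decays slowest → dominates as t → ∞.
Asymptotic: φ ~ c₁ sin(πx/1.758) e^{-λ₁t} with decay rate λ₁ ≈ 2.352.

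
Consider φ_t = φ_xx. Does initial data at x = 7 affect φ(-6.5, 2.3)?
Yes, for any finite x. The heat equation has infinite propagation speed, so all initial data affects all points at any t > 0.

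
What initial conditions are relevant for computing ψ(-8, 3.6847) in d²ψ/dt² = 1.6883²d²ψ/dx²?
Domain of dependence: [-14.22087901, -1.77912099]. Signals travel at speed 1.6883, so data within |x - -8| ≤ 1.6883·3.6847 = 6.22087901 can reach the point.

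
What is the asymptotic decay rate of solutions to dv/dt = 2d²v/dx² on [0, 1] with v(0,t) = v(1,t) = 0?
Eigenvalues: λₙ = 2n²π².
First three modes:
  n=1: λ₁ = 2π² ≈ 19.739
  n=2: λ₂ = 8π² ≈ 78.957 (4× faster decay)
  n=3: λ₃ = 18π² ≈ 177.653 (9× faster decay)
As t → ∞, higher modes decay exponentially faster. The n=1 mode dominates: v ~ c₁ sin(πx) e^{-λ₁t}.
Decay rate: λ₁ = 2π² ≈ 19.739.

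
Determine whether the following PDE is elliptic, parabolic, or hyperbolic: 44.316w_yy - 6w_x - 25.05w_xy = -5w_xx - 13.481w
Rewriting in standard form: 5w_xx - 25.05w_xy + 44.316w_yy - 6w_x + 13.481w = 0. Coefficients: A = 5, B = -25.05, C = 44.316. B² - 4AC = -258.8175, which is negative, so the equation is elliptic.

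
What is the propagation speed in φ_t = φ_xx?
Infinite. The heat equation is parabolic, not hyperbolic, so disturbances propagate instantly.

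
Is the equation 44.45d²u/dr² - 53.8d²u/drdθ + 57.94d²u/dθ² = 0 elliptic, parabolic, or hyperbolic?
Computing B² - 4AC with A = 44.45, B = -53.8, C = 57.94: discriminant = -7407.292 (negative). Answer: elliptic.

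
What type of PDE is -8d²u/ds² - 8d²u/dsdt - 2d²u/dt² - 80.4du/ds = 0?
With A = -8, B = -8, C = -2, the discriminant is 0. This is a parabolic PDE.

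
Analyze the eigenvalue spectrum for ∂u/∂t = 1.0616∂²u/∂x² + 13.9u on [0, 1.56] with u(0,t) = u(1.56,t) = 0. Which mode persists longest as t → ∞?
Eigenvalues: λₙ = 1.0616n²π²/1.56² - 13.9.
First three modes:
  n=1: λ₁ = 1.0616π²/1.56² - 13.9 ≈ -9.595
  n=2: λ₂ = 4.2464π²/1.56² - 13.9 ≈ 3.322
  n=3: λ₃ = 9.5544π²/1.56² - 13.9 ≈ 24.848
Since 1.0616π²/1.56² ≈ 4.305 < 13.9, λ₁ < 0.
The n=1 mode grows fastest (−λₙ is largest for n=1) → dominates.
Asymptotic: u ~ c₁ sin(πx/1.56) e^{9.595t} (exponential growth at rate −λ₁ ≈ 9.595).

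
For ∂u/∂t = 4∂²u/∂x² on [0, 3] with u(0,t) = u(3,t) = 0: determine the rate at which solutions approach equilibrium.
Eigenvalues: λₙ = 4n²π²/3².
First three modes:
  n=1: λ₁ = 4π²/3² ≈ 4.386
  n=2: λ₂ = 16π²/3² ≈ 17.546 (4× faster decay)
  n=3: λ₃ = 36π²/3² ≈ 39.478 (9× faster decay)
As t → ∞, higher modes decay exponentially faster. The n=1 mode dominates: u ~ c₁ sin(πx/3) e^{-λ₁t}.
Decay rate: λ₁ = 4π²/3² ≈ 4.386.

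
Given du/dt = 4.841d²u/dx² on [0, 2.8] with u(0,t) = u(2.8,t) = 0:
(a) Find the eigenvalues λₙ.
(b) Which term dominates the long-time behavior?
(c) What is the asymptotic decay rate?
Eigenvalues: λₙ = 4.841n²π²/2.8².
First three modes:
  n=1: λ₁ = 4.841π²/2.8² ≈ 6.094
  n=2: λ₂ = 19.364π²/2.8² ≈ 24.377 (4× faster decay)
  n=3: λ₃ = 43.569π²/2.8² ≈ 54.848 (9× faster decay)
As t → ∞, higher modes decay exponentially faster. The n=1 mode dominates: u ~ c₁ sin(πx/2.8) e^{-λ₁t}.
Decay rate: λ₁ = 4.841π²/2.8² ≈ 6.094.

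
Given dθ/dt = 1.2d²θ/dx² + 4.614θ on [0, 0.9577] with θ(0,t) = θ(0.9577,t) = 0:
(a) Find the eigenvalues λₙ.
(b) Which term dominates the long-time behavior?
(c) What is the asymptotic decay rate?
Eigenvalues: λₙ = 1.2n²π²/0.9577² - 4.614.
First three modes:
  n=1: λ₁ = 1.2π²/0.9577² - 4.614 ≈ 8.299
  n=2: λ₂ = 4.8π²/0.9577² - 4.614 ≈ 47.037
  n=3: λ₃ = 10.8π²/0.9577² - 4.614 ≈ 111.602
Since 1.2π²/0.9577² ≈ 12.913 > 4.614, all λₙ > 0.
The n=1 mode decays slowest → dominates as t → ∞.
Asymptotic: θ ~ c₁ sin(πx/0.9577) e^{-λ₁t} with decay rate λ₁ ≈ 8.299.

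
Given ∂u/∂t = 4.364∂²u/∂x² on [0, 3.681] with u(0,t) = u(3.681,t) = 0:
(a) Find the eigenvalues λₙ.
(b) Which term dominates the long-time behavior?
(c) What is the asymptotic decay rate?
Eigenvalues: λₙ = 4.364n²π²/3.681².
First three modes:
  n=1: λ₁ = 4.364π²/3.681² ≈ 3.179
  n=2: λ₂ = 17.456π²/3.681² ≈ 12.715 (4× faster decay)
  n=3: λ₃ = 39.276π²/3.681² ≈ 28.609 (9× faster decay)
As t → ∞, higher modes decay exponentially faster. The n=1 mode dominates: u ~ c₁ sin(πx/3.681) e^{-λ₁t}.
Decay rate: λ₁ = 4.364π²/3.681² ≈ 3.179.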